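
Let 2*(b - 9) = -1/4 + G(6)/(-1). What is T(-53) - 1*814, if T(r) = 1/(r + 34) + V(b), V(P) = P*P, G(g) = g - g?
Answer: -894109/1216 ≈ -735.29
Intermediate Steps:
G(g) = 0
b = 71/8 (b = 9 + (-1/4 + 0/(-1))/2 = 9 + (-1*1/4 + 0*(-1))/2 = 9 + (-1/4 + 0)/2 = 9 + (1/2)*(-1/4) = 9 - 1/8 = 71/8 ≈ 8.8750)
V(P) = P**2
T(r) = 5041/64 + 1/(34 + r) (T(r) = 1/(r + 34) + (71/8)**2 = 1/(34 + r) + 5041/64 = 5041/64 + 1/(34 + r))
T(-53) - 1*814 = (171458 + 5041*(-53))/(64*(34 - 53)) - 1*814 = (1/64)*(171458 - 267173)/(-19) - 814 = (1/64)*(-1/19)*(-95715) - 814 = 95715/1216 - 814 = -894109/1216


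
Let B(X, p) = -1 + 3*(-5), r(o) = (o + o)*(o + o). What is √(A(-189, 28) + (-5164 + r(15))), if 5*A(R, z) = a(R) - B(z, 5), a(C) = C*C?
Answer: √72085/5 ≈ 53.697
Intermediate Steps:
r(o) = 4*o² (r(o) = (2*o)*(2*o) = 4*o²)
B(X, p) = -16 (B(X, p) = -1 - 15 = -16)
a(C) = C²
A(R, z) = 16/5 + R²/5 (A(R, z) = (R² - 1*(-16))/5 = (R² + 16)/5 = (16 + R²)/5 = 16/5 + R²/5)
√(A(-189, 28) + (-5164 + r(15))) = √((16/5 + (⅕)*(-189)²) + (-5164 + 4*15²)) = √((16/5 + (⅕)*35721) + (-5164 + 4*225)) = √((16/5 + 35721/5) + (-5164 + 900)) = √(35737/5 - 4264) = √(14417/5) = √72085/5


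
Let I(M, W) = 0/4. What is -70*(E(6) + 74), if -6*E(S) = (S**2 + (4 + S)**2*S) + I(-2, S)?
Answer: 2240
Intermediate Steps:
I(M, W) = 0 (I(M, W) = 0*(1/4) = 0)
E(S) = -S**2/6 - S*(4 + S)**2/6 (E(S) = -((S**2 + (4 + S)**2*S) + 0)/6 = -((S**2 + S*(4 + S)**2) + 0)/6 = -(S**2 + S*(4 + S)**2)/6 = -S**2/6 - S*(4 + S)**2/6)
-70*(E(6) + 74) = -70*((1/6)*6*(-1*6 - (4 + 6)**2) + 74) = -70*((1/6)*6*(-6 - 1*10**2) + 74) = -70*((1/6)*6*(-6 - 1*100) + 74) = -70*((1/6)*6*(-6 - 100) + 74) = -70*((1/6)*6*(-106) + 74) = -70*(-106 + 74) = -70*(-32) = 2240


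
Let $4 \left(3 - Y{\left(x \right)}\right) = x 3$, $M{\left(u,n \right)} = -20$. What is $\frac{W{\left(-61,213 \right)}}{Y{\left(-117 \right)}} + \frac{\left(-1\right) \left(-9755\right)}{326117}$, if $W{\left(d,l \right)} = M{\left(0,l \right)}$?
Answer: $- \frac{2049845}{10761861} \approx -0.19047$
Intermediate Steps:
$W{\left(d,l \right)} = -20$
$Y{\left(x \right)} = 3 - \frac{3 x}{4}$ ($Y{\left(x \right)} = 3 - \frac{x 3}{4} = 3 - \frac{3 x}{4}$)
$\frac{W{\left(-61,213 \right)}}{Y{\left(-117 \right)}} + \frac{\left(-1\right) \left(-9755\right)}{326117} = - \frac{20}{3 - - \frac{351}{4}} + \frac{\left(-1\right) \left(-9755\right)}{326117} = - \frac{20}{3 + \frac{351}{4}} + 9755 \cdot \frac{1}{326117} = - \frac{20}{\frac{363}{4}} + \frac{9755}{326117} = \left(-20\right) \frac{4}{363} + \frac{9755}{326117} = - \frac{80}{363} + \frac{9755}{326117} = - \frac{2049845}{10761861}$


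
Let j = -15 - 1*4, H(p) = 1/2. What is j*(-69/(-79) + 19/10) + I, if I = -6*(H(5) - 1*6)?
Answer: -15559/790 ≈ -19.695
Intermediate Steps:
H(p) = ½ (H(p) = 1*(½) = ½)
j = -19 (j = -15 - 4 = -19)
I = 33 (I = -6*(½ - 1*6) = -6*(½ - 6) = -6*(-11/2) = 33)
j*(-69/(-79) + 19/10) + I = -19*(-69/(-79) + 19/10) + 33 = -19*(-69*(-1/79) + 19*(⅒)) + 33 = -19*(69/79 + 19/10) + 33 = -19*2191/790 + 33 = -41629/790 + 33 = -15559/790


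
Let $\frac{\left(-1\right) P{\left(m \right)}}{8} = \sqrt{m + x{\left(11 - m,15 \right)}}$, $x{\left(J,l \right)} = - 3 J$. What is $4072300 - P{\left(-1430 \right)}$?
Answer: $4072300 + 8 i \sqrt{5753} \approx 4.0723 \cdot 10^{6} + 606.79 i$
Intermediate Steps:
$P{\left(m \right)} = - 8 \sqrt{-33 + 4 m}$ ($P{\left(m \right)} = - 8 \sqrt{m - 3 \left(11 - m\right)} = - 8 \sqrt{m + \left(-33 + 3 m\right)} = - 8 \sqrt{-33 + 4 m}$)
$4072300 - P{\left(-1430 \right)} = 4072300 - - 8 \sqrt{-33 + 4 \left(-1430\right)} = 4072300 - - 8 \sqrt{-33 - 5720} = 4072300 - - 8 \sqrt{-5753} = 4072300 - - 8 i \sqrt{5753} = 4072300 + 8 i \sqrt{5753}$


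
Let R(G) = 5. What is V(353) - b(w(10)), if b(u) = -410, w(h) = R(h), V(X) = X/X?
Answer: 411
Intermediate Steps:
V(X) = 1
w(h) = 5
V(353) - b(w(10)) = 1 - 1*(-410) = 1 + 410 = 411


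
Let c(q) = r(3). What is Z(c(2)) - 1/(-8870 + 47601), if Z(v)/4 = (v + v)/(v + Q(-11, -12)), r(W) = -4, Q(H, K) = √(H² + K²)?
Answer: -4957817/9644019 - 32*√265/249 ≈ -2.6061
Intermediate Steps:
c(q) = -4
Z(v) = 8*v/(v + √265) (Z(v) = 4*((v + v)/(v + √((-11)² + (-12)²))) = 4*((2*v)/(v + √(121 + 144))) = 4*((2*v)/(v + √265)) = 4*(2*v/(v + √265)) = 8*v/(v + √265))
Z(c(2)) - 1/(-8870 + 47601) = 8*(-4)/(-4 + √265) - 1/(-8870 + 47601) = -32/(-4 + √265) - 1/38731 = -1/38731 - 32/(-4 + √265)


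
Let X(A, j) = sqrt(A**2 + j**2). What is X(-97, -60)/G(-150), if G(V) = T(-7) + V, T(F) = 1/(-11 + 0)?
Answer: -11*sqrt(13009)/1651 ≈ -0.75992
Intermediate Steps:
T(F) = -1/11 (T(F) = 1/(-11) = -1/11)
G(V) = -1/11 + V
X(-97, -60)/G(-150) = sqrt((-97)**2 + (-60)**2)/(-1/11 - 150) = sqrt(9409 + 3600)/(-1651/11) = sqrt(13009)*(-11/1651) = -11*sqrt(13009)/1651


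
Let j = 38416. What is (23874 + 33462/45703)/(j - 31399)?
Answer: 363715628/106899317 ≈ 3.4024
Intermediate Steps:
(23874 + 33462/45703)/(j - 31399) = (23874 + 33462/45703)/(38416 - 31399) = (23874 + 33462*(1/45703))/7017 = (23874 + 33462/45703)*(1/7017) = (1091146884/45703)*(1/7017) = 363715628/106899317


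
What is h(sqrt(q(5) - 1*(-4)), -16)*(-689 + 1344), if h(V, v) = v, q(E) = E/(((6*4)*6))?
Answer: -10480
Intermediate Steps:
q(E) = E/144 (q(E) = E/((24*6)) = E/144)
h(sqrt(q(5) - 1*(-4)), -16)*(-689 + 1344) = -16*(-689 + 1344) = -16*655 = -10480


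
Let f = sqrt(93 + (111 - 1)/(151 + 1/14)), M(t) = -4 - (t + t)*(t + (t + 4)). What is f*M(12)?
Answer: -676*sqrt(1863409)/141 ≈ -6544.6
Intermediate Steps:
M(t) = -4 - 2*t*(4 + 2*t) (M(t) = -4 - 2*t*(t + (4 + t)) = -4 - 2*t*(4 + 2*t))
f = sqrt(1863409)/141 (f = sqrt(93 + 110/(151 + 1/14)) = sqrt(93 + 110/(2115/14)) = sqrt(93 + 110*(14/2115)) = sqrt(93 + 308/423) = sqrt(39647/423) = sqrt(1863409)/141 ≈ 9.6813)
f*M(12) = (sqrt(1863409)/141)*(-4 - 8*12 - 4*12**2) = (sqrt(1863409)/141)*(-4 - 96 - 4*144) = (sqrt(1863409)/141)*(-4 - 96 - 576) = (sqrt(1863409)/141)*(-676) = -676*sqrt(1863409)/141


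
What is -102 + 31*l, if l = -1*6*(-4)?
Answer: 642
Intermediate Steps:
l = 24 (l = -6*(-4) = 24)
-102 + 31*l = -102 + 31*24 = -102 + 744 = 642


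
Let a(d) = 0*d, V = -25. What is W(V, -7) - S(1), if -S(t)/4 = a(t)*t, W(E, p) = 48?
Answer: 48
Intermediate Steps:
a(d) = 0
S(t) = 0 (S(t) = -0*t = -4*0 = 0)
W(V, -7) - S(1) = 48 - 1*0 = 48 + 0 = 48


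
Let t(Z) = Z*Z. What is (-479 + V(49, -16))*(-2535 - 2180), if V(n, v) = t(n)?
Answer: -9062230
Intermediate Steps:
t(Z) = Z²
V(n, v) = n²
(-479 + V(49, -16))*(-2535 - 2180) = (-479 + 49²)*(-2535 - 2180) = (-479 + 2401)*(-4715) = 1922*(-4715) = -9062230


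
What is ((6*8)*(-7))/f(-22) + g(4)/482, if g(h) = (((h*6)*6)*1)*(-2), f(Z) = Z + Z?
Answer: 18660/2651 ≈ 7.0389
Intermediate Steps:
f(Z) = 2*Z
g(h) = -72*h (g(h) = (((6*h)*6)*1)*(-2) = ((36*h)*1)*(-2) = (36*h)*(-2) = -72*h)
((6*8)*(-7))/f(-22) + g(4)/482 = ((6*8)*(-7))/((2*(-22))) - 72*4/482 = (48*(-7))/(-44) - 288*1/482 = -336*(-1/44) - 144/241 = 84/11 - 144/241 = 18660/2651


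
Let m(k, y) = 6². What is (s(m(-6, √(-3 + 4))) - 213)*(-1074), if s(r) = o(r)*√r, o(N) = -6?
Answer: 267426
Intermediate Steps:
m(k, y) = 36
s(r) = -6*√r
(s(m(-6, √(-3 + 4))) - 213)*(-1074) = (-6*√36 - 213)*(-1074) = (-6*6 - 213)*(-1074) = (-36 - 213)*(-1074) = -249*(-1074) = 267426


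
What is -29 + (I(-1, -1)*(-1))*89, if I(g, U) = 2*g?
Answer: 149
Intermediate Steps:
-29 + (I(-1, -1)*(-1))*89 = -29 + ((2*(-1))*(-1))*89 = -29 - 2*(-1)*89 = -29 + 2*89 = -29 + 178 = 149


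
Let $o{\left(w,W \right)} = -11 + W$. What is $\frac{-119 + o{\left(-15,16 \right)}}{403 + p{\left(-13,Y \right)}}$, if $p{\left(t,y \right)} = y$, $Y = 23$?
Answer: $- \frac{19}{71} \approx -0.26761$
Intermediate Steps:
$\frac{-119 + o{\left(-15,16 \right)}}{403 + p{\left(-13,Y \right)}} = \frac{-119 + \left(-11 + 16\right)}{403 + 23} = \frac{-119 + 5}{426} = \left(-114\right) \frac{1}{426} = - \frac{19}{71}$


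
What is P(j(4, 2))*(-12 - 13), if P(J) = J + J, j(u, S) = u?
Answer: -200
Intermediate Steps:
P(J) = 2*J
P(j(4, 2))*(-12 - 13) = (2*4)*(-12 - 13) = 8*(-25) = -200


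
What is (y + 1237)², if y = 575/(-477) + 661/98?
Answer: 3373721897895001/2185188516 ≈ 1.5439e+6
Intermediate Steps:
y = 258947/46746 (y = 575*(-1/477) + 661*(1/98) = -575/477 + 661/98 = 258947/46746 ≈ 5.5394)
(y + 1237)² = (258947/46746 + 1237)² = (58083749/46746)² = 3373721897895001/2185188516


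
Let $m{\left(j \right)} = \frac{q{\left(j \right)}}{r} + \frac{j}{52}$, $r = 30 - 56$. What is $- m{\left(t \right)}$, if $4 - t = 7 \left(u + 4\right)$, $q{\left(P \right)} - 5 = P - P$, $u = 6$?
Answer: $\frac{19}{13} \approx 1.4615$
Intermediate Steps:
$q{\left(P \right)} = 5$ ($q{\left(P \right)} = 5 + \left(P - P\right) = 5 + 0 = 5$)
$t = -66$ ($t = 4 - 7 \left(6 + 4\right) = 4 - 7 \cdot 10 = 4 - 70 = -66$)
$r = -26$
$m{\left(j \right)} = - \frac{5}{26} + \frac{j}{52}$ ($m{\left(j \right)} = \frac{5}{-26} + \frac{j}{52} = 5 \left(- \frac{1}{26}\right) + j \frac{1}{52} = - \frac{5}{26} + \frac{j}{52}$)
$- m{\left(t \right)} = - (- \frac{5}{26} + \frac{1}{52} \left(-66\right)) = - (- \frac{5}{26} - \frac{33}{26}) = \left(-1\right) \left(- \frac{19}{13}\right) = \frac{19}{13}$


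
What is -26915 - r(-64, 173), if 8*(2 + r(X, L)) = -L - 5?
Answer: -107563/4 ≈ -26891.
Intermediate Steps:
r(X, L) = -21/8 - L/8 (r(X, L) = -2 + (-L - 5)/8 = -2 + (-5 - L)/8 = -2 + (-5/8 - L/8) = -21/8 - L/8)
-26915 - r(-64, 173) = -26915 - (-21/8 - 1/8*173) = -26915 - (-21/8 - 173/8) = -26915 - 1*(-97/4) = -26915 + 97/4 = -107563/4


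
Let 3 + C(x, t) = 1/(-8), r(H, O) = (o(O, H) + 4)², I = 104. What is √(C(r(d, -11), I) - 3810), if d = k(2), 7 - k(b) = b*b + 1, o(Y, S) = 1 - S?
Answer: I*√61010/4 ≈ 61.75*I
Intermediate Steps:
k(b) = 6 - b² (k(b) = 7 - (b*b + 1) = 7 - (b² + 1) = 7 - (1 + b²) = 7 + (-1 - b²) = 6 - b²)
d = 2 (d = 6 - 1*2² = 6 - 1*4 = 6 - 4 = 2)
r(H, O) = (5 - H)² (r(H, O) = ((1 - H) + 4)² = (5 - H)²)
C(x, t) = -25/8 (C(x, t) = -3 + 1/(-8) = -3 - ⅛ = -25/8)
√(C(r(d, -11), I) - 3810) = √(-25/8 - 3810) = √(-30505/8) = I*√61010/4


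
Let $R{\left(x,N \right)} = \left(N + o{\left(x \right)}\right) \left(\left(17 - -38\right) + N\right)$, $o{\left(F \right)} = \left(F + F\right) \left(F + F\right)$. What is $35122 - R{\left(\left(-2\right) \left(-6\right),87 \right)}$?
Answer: $-59024$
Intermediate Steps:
$o{\left(F \right)} = 4 F^{2}$ ($o{\left(F \right)} = 2 F 2 F = 4 F^{2}$)
$R{\left(x,N \right)} = \left(55 + N\right) \left(N + 4 x^{2}\right)$ ($R{\left(x,N \right)} = \left(N + 4 x^{2}\right) \left(\left(17 - -38\right) + N\right) = \left(N + 4 x^{2}\right) \left(\left(17 + 38\right) + N\right) = \left(N + 4 x^{2}\right) \left(55 + N\right) = \left(55 + N\right) \left(N + 4 x^{2}\right)$)
$35122 - R{\left(\left(-2\right) \left(-6\right),87 \right)} = 35122 - \left(87^{2} + 55 \cdot 87 + 220 \left(\left(-2\right) \left(-6\right)\right)^{2} + 4 \cdot 87 \left(\left(-2\right) \left(-6\right)\right)^{2}\right) = 35122 - \left(7569 + 4785 + 220 \cdot 12^{2} + 4 \cdot 87 \cdot 12^{2}\right) = 35122 - \left(7569 + 4785 + 220 \cdot 144 + 4 \cdot 87 \cdot 144\right) = 35122 - \left(7569 + 4785 + 31680 + 50112\right) = 35122 - 94146 = -59024$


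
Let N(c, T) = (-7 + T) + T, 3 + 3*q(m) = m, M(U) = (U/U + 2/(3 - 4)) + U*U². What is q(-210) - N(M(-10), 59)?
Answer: -182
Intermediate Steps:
M(U) = -1 + U³ (M(U) = (1 + 2/(-1)) + U³ = (1 + 2*(-1)) + U³ = (1 - 2) + U³ = -1 + U³)
q(m) = -1 + m/3
N(c, T) = -7 + 2*T
q(-210) - N(M(-10), 59) = (-1 + (⅓)*(-210)) - (-7 + 2*59) = (-1 - 70) - (-7 + 118) = -71 - 1*111 = -71 - 111 = -182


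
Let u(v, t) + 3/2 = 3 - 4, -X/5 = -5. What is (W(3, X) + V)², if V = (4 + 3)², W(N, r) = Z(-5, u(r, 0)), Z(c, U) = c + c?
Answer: 1521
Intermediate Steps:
X = 25 (X = -5*(-5) = 25)
u(v, t) = -5/2 (u(v, t) = -3/2 + (3 - 4) = -3/2 - 1 = -5/2)
Z(c, U) = 2*c
W(N, r) = -10 (W(N, r) = 2*(-5) = -10)
V = 49 (V = 7² = 49)
(W(3, X) + V)² = (-10 + 49)² = 39² = 1521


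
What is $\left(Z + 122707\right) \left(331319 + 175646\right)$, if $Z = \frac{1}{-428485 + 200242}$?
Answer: $\frac{14198575751117000}{228243} \approx 6.2208 \cdot 10^{10}$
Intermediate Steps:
$Z = - \frac{1}{228243}$ ($Z = \frac{1}{-228243} = - \frac{1}{228243} \approx -4.3813 \cdot 10^{-6}$)
$\left(Z + 122707\right) \left(331319 + 175646\right) = \left(- \frac{1}{228243} + 122707\right) \left(331319 + 175646\right) = \frac{28007013800}{228243} \cdot 506965 = \frac{14198575751117000}{228243}$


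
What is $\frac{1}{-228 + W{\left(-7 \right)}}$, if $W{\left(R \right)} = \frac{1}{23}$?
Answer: $- \frac{23}{5243} \approx -0.0043868$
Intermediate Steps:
$W{\left(R \right)} = \frac{1}{23}$
$\frac{1}{-228 + W{\left(-7 \right)}} = \frac{1}{-228 + \frac{1}{23}} = \frac{1}{- \frac{5243}{23}} = - \frac{23}{5243}$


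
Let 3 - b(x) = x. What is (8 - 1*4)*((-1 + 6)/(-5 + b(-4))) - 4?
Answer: 6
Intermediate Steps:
b(x) = 3 - x
(8 - 1*4)*((-1 + 6)/(-5 + b(-4))) - 4 = (8 - 1*4)*((-1 + 6)/(-5 + (3 - 1*(-4)))) - 4 = (8 - 4)*(5/(-5 + (3 + 4))) - 4 = 4*(5/(-5 + 7)) - 4 = 4*(5/2) - 4 = 10 - 4 = 6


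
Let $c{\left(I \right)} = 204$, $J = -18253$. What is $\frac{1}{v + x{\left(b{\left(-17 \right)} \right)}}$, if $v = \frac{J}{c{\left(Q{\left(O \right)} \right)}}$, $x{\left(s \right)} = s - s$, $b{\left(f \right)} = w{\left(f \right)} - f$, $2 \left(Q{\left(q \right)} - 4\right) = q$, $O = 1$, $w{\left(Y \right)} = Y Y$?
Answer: $- \frac{204}{18253} \approx -0.011176$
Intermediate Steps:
$w{\left(Y \right)} = Y^{2}$
$Q{\left(q \right)} = 4 + \frac{q}{2}$
$b{\left(f \right)} = f^{2} - f$
$x{\left(s \right)} = 0$
$v = - \frac{18253}{204} \approx -89.475$
$\frac{1}{v + x{\left(b{\left(-17 \right)} \right)}} = \frac{1}{- \frac{18253}{204} + 0} = \frac{1}{- \frac{18253}{204}} = - \frac{204}{18253}$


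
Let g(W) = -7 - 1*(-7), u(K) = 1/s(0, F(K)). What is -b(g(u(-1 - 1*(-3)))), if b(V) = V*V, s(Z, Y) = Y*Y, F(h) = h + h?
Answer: 0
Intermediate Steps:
F(h) = 2*h
s(Z, Y) = Y²
u(K) = 1/(4*K²) (u(K) = 1/((2*K)²) = 1/(4*K²))
g(W) = 0 (g(W) = -7 + 7 = 0)
b(V) = V²
-b(g(u(-1 - 1*(-3)))) = -1*0² = -1*0 = 0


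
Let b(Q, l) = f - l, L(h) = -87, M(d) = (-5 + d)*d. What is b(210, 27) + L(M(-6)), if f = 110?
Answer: -4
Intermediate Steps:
M(d) = d*(-5 + d)
b(Q, l) = 110 - l
b(210, 27) + L(M(-6)) = (110 - 1*27) - 87 = (110 - 27) - 87 = 83 - 87 = -4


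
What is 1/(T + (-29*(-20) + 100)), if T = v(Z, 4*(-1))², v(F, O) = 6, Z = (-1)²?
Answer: 1/716 ≈ 0.0013966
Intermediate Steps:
Z = 1
T = 36 (T = 6² = 36)
1/(T + (-29*(-20) + 100)) = 1/(36 + (-29*(-20) + 100)) = 1/(36 + (580 + 100)) = 1/(36 + 680) = 1/716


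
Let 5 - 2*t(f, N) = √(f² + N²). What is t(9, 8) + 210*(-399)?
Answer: -167575/2 - √145/2 ≈ -83794.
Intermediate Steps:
t(f, N) = 5/2 - √(N² + f²)/2 (t(f, N) = 5/2 - √(f² + N²)/2 = 5/2 - √(N² + f²)/2)
t(9, 8) + 210*(-399) = (5/2 - √(8² + 9²)/2) + 210*(-399) = (5/2 - √(64 + 81)/2) - 83790 = (5/2 - √145/2) - 83790 = -167575/2 - √145/2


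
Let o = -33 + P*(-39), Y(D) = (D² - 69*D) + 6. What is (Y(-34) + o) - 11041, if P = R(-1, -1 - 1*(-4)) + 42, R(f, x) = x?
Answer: -9321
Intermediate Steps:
Y(D) = 6 + D² - 69*D
P = 45 (P = (-1 - 1*(-4)) + 42 = (-1 + 4) + 42 = 3 + 42 = 45)
o = -1788 (o = -33 + 45*(-39) = -33 - 1755 = -1788)
(Y(-34) + o) - 11041 = ((6 + (-34)² - 69*(-34)) - 1788) - 11041 = ((6 + 1156 + 2346) - 1788) - 11041 = (3508 - 1788) - 11041 = 1720 - 11041 = -9321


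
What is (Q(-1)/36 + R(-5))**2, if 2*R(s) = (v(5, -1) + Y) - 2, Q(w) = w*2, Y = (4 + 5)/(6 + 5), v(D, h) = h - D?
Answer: 130321/9801 ≈ 13.297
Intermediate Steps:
Y = 9/11 ≈ 0.81818
Q(w) = 2*w
R(s) = -79/22 (R(s) = (((-1 - 1*5) + 9/11) - 2)/2 = (((-1 - 5) + 9/11) - 2)/2 = ((-6 + 9/11) - 2)/2 = (-57/11 - 2)/2 = (1/2)*(-79/11) = -79/22)
(Q(-1)/36 + R(-5))**2 = ((2*(-1))/36 - 79/22)**2 = (-2*1/36 - 79/22)**2 = (-1/18 - 79/22)**2 = (-361/99)**2 = 130321/9801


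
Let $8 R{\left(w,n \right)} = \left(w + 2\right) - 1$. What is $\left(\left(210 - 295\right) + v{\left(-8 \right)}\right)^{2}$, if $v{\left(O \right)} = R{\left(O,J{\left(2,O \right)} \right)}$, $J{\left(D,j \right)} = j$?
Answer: $\frac{471969}{64} \approx 7374.5$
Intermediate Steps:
$R{\left(w,n \right)} = \frac{1}{8} + \frac{w}{8}$ ($R{\left(w,n \right)} = \frac{\left(w + 2\right) - 1}{8} = \frac{\left(2 + w\right) - 1}{8} = \frac{1 + w}{8} = \frac{1}{8} + \frac{w}{8}$)
$v{\left(O \right)} = \frac{1}{8} + \frac{O}{8}$
$\left(\left(210 - 295\right) + v{\left(-8 \right)}\right)^{2} = \left(\left(210 - 295\right) + \left(\frac{1}{8} + \frac{1}{8} \left(-8\right)\right)\right)^{2} = \left(\left(210 - 295\right) + \left(\frac{1}{8} - 1\right)\right)^{2} = \left(-85 - \frac{7}{8}\right)^{2} = \left(- \frac{687}{8}\right)^{2} = \frac{471969}{64}$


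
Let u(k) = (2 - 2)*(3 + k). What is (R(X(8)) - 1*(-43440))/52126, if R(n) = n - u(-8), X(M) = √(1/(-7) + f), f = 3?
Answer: 21720/26063 + √35/182441 ≈ 0.83340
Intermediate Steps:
u(k) = 0 (u(k) = 0*(3 + k) = 0)
X(M) = 2*√35/7 (X(M) = √(1/(-7) + 3) = √(-⅐ + 3) = √(20/7) = 2*√35/7)
R(n) = n (R(n) = n - 1*0 = n + 0 = n)
(R(X(8)) - 1*(-43440))/52126 = (2*√35/7 - 1*(-43440))/52126 = (2*√35/7 + 43440)*(1/52126) = (43440 + 2*√35/7)*(1/52126) = 21720/26063 + √35/182441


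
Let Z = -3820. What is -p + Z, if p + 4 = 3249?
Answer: -7065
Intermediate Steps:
p = 3245 (p = -4 + 3249 = 3245)
-p + Z = -1*3245 - 3820 = -3245 - 3820 = -7065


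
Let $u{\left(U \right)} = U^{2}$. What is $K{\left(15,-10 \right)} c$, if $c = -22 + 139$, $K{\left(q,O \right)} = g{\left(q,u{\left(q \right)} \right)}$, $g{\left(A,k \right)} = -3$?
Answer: $-351$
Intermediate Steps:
$K{\left(q,O \right)} = -3$
$c = 117$
$K{\left(15,-10 \right)} c = \left(-3\right) 117 = -351$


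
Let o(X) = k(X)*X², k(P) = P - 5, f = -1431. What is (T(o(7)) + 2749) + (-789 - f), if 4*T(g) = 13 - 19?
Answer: 6779/2 ≈ 3389.5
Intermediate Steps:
k(P) = -5 + P
o(X) = X²*(-5 + X) (o(X) = (-5 + X)*X² = X²*(-5 + X))
T(g) = -3/2 (T(g) = (13 - 19)/4 = (¼)*(-6) = -3/2)
(T(o(7)) + 2749) + (-789 - f) = (-3/2 + 2749) + (-789 - 1*(-1431)) = 5495/2 + (-789 + 1431) = 5495/2 + 642 = 6779/2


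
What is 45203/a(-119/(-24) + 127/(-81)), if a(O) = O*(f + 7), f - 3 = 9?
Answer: 29291544/41743 ≈ 701.71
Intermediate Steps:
f = 12 (f = 3 + 9 = 12)
a(O) = 19*O (a(O) = O*(12 + 7) = O*19 = 19*O)
45203/a(-119/(-24) + 127/(-81)) = 45203/((19*(-119/(-24) + 127/(-81)))) = 45203/((19*(-119*(-1/24) + 127*(-1/81)))) = 45203/((19*(119/24 - 127/81))) = 45203/((19*(2197/648))) = 45203/(41743/648) = 45203*(648/41743) = 29291544/41743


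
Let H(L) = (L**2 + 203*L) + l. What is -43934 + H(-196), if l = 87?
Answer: -45219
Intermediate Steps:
H(L) = 87 + L**2 + 203*L (H(L) = (L**2 + 203*L) + 87 = 87 + L**2 + 203*L)
-43934 + H(-196) = -43934 + (87 + (-196)**2 + 203*(-196)) = -43934 + (87 + 38416 - 39788) = -43934 - 1285 = -45219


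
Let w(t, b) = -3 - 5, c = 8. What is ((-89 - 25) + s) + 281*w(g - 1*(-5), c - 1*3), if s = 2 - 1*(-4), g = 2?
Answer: -2356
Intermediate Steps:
s = 6 (s = 2 + 4 = 6)
w(t, b) = -8
((-89 - 25) + s) + 281*w(g - 1*(-5), c - 1*3) = ((-89 - 25) + 6) + 281*(-8) = (-114 + 6) - 2248 = -108 - 2248 = -2356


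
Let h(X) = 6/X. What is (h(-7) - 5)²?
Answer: 1681/49 ≈ 34.306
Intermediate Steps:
(h(-7) - 5)² = (6/(-7) - 5)² = (6*(-⅐) - 5)² = (-6/7 - 5)² = (-41/7)² = 1681/49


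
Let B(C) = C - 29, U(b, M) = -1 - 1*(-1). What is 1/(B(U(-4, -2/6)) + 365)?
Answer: 1/336 ≈ 0.0029762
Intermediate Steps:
U(b, M) = 0 (U(b, M) = -1 + 1 = 0)
B(C) = -29 + C
1/(B(U(-4, -2/6)) + 365) = 1/((-29 + 0) + 365) = 1/(-29 + 365) = 1/336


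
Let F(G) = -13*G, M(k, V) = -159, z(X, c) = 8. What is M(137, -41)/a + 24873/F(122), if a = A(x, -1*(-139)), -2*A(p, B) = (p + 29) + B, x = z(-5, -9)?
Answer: -968325/69784 ≈ -13.876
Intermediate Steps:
x = 8
A(p, B) = -29/2 - B/2 - p/2 (A(p, B) = -((p + 29) + B)/2 = -((29 + p) + B)/2 = -(29 + B + p)/2 = -29/2 - B/2 - p/2)
a = -88 (a = -29/2 - (-1)*(-139)/2 - ½*8 = -29/2 - ½*139 - 4 = -29/2 - 139/2 - 4 = -88)
M(137, -41)/a + 24873/F(122) = -159/(-88) + 24873/((-13*122)) = -159*(-1/88) + 24873/(-1586) = 159/88 + 24873*(-1/1586) = 159/88 - 24873/1586 = -968325/69784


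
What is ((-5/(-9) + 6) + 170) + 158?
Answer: 3011/9 ≈ 334.56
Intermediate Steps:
((-5/(-9) + 6) + 170) + 158 = ((-1/9*(-5) + 6) + 170) + 158 = ((5/9 + 6) + 170) + 158 = (59/9 + 170) + 158 = 1589/9 + 158 = 3011/9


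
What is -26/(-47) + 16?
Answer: 778/47 ≈ 16.553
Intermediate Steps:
-26/(-47) + 16 = -26*(-1/47) + 16 = 26/47 + 16 = 778/47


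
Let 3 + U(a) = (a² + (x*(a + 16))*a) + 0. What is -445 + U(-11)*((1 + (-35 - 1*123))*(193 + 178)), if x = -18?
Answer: -64538121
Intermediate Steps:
U(a) = -3 + a² + a*(-288 - 18*a) (U(a) = -3 + ((a² + (-18*(a + 16))*a) + 0) = -3 + ((a² + (-18*(16 + a))*a) + 0) = -3 + ((a² + (-288 - 18*a)*a) + 0) = -3 + ((a² + a*(-288 - 18*a)) + 0) = -3 + (a² + a*(-288 - 18*a)) = -3 + a² + a*(-288 - 18*a))
-445 + U(-11)*((1 + (-35 - 1*123))*(193 + 178)) = -445 + (-3 - 288*(-11) - 17*(-11)²)*((1 + (-35 - 1*123))*(193 + 178)) = -445 + (-3 + 3168 - 17*121)*((1 + (-35 - 123))*371) = -445 + (-3 + 3168 - 2057)*((1 - 158)*371) = -445 + 1108*(-157*371) = -445 + 1108*(-58247) = -445 - 64537676 = -64538121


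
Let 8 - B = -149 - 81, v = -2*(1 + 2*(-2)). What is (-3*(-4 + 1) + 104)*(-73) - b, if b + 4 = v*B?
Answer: -9673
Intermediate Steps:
v = 6 (v = -2*(1 - 4) = -2*(-3) = 6)
B = 238 (B = 8 - (-149 - 81) = 8 - 1*(-230) = 8 + 230 = 238)
b = 1424 (b = -4 + 6*238 = -4 + 1428 = 1424)
(-3*(-4 + 1) + 104)*(-73) - b = (-3*(-4 + 1) + 104)*(-73) - 1*1424 = (-3*(-3) + 104)*(-73) - 1424 = (9 + 104)*(-73) - 1424 = 113*(-73) - 1424 = -8249 - 1424 = -9673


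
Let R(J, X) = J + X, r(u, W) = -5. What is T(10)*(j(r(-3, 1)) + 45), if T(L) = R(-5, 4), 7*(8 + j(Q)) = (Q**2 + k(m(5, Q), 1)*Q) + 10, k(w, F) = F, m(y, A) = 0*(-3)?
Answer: -289/7 ≈ -41.286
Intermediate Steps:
m(y, A) = 0
j(Q) = -46/7 + Q/7 + Q**2/7 (j(Q) = -8 + ((Q**2 + 1*Q) + 10)/7 = -8 + ((Q**2 + Q) + 10)/7 = -8 + ((Q + Q**2) + 10)/7 = -8 + (10 + Q + Q**2)/7 = -8 + (10/7 + Q/7 + Q**2/7) = -46/7 + Q/7 + Q**2/7)
T(L) = -1 (T(L) = -5 + 4 = -1)
T(10)*(j(r(-3, 1)) + 45) = -((-46/7 + (1/7)*(-5) + (1/7)*(-5)**2) + 45) = -((-46/7 - 5/7 + (1/7)*25) + 45) = -((-46/7 - 5/7 + 25/7) + 45) = -(-26/7 + 45) = -1*289/7 = -289/7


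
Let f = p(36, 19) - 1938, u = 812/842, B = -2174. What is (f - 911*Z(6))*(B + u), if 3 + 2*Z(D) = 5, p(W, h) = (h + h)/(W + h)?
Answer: 13028849376/2105 ≈ 6.1895e+6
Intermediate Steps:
u = 406/421 (u = 812*(1/842) = 406/421 ≈ 0.96437)
p(W, h) = 2*h/(W + h) (p(W, h) = (2*h)/(W + h) = 2*h/(W + h))
f = -106552/55 (f = 2*19/(36 + 19) - 1938 = 2*19/55 - 1938 = 2*19*(1/55) - 1938 = 38/55 - 1938 = -106552/55 ≈ -1937.3)
Z(D) = 1 (Z(D) = -3/2 + (½)*5 = -3/2 + 5/2 = 1)
(f - 911*Z(6))*(B + u) = (-106552/55 - 911*1)*(-2174 + 406/421) = (-106552/55 - 911)*(-914848/421) = -156657/55*(-914848/421) = 13028849376/2105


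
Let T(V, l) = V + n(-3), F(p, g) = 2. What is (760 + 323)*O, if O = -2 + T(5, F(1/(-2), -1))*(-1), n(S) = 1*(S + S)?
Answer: -1083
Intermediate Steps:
n(S) = 2*S (n(S) = 1*(2*S) = 2*S)
T(V, l) = -6 + V (T(V, l) = V + 2*(-3) = V - 6 = -6 + V)
O = -1 (O = -2 + (-6 + 5)*(-1) = -2 - 1*(-1) = -2 + 1 = -1)
(760 + 323)*O = (760 + 323)*(-1) = 1083*(-1) = -1083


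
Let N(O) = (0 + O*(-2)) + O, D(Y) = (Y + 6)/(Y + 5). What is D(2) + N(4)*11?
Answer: -300/7 ≈ -42.857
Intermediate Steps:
D(Y) = (6 + Y)/(5 + Y)
N(O) = -O (N(O) = (0 - 2*O) + O = -2*O + O = -O)
D(2) + N(4)*11 = (6 + 2)/(5 + 2) - 1*4*11 = 8/7 - 4*11 = (1/7)*8 - 44 = 8/7 - 44 = -300/7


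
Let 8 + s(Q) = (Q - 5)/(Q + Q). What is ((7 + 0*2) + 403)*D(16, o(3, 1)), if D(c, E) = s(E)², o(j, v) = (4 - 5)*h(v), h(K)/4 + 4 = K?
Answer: 7016125/288 ≈ 24362.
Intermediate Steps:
h(K) = -16 + 4*K
s(Q) = -8 + (-5 + Q)/(2*Q) (s(Q) = -8 + (Q - 5)/(Q + Q) = -8 + (-5 + Q)/((2*Q)) = -8 + (-5 + Q)*(1/(2*Q)) = -8 + (-5 + Q)/(2*Q))
o(j, v) = 16 - 4*v (o(j, v) = (4 - 5)*(-16 + 4*v) = -(-16 + 4*v) = 16 - 4*v)
D(c, E) = 25*(-1 - 3*E)²/(4*E²) (D(c, E) = (5*(-1 - 3*E)/(2*E))² = 25*(-1 - 3*E)²/(4*E²))
((7 + 0*2) + 403)*D(16, o(3, 1)) = ((7 + 0*2) + 403)*(25*(1 + 3*(16 - 4*1))²/(4*(16 - 4*1)²)) = ((7 + 0) + 403)*(25*(1 + 3*(16 - 4))²/(4*(16 - 4)²)) = (7 + 403)*((25/4)*(1 + 3*12)²/12²) = 410*((25/4)*(1/144)*(1 + 36)²) = 410*((25/4)*(1/144)*37²) = 410*((25/4)*(1/144)*1369) = 410*(34225/576) = 7016125/288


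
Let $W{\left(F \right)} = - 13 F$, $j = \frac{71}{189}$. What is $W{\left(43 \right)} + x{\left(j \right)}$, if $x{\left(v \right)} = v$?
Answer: $- \frac{105580}{189} \approx -558.62$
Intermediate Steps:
$j = \frac{71}{189}$ ($j = 71 \cdot \frac{1}{189} = \frac{71}{189} \approx 0.37566$)
$W{\left(43 \right)} + x{\left(j \right)} = \left(-13\right) 43 + \frac{71}{189} = -559 + \frac{71}{189} = - \frac{105580}{189}$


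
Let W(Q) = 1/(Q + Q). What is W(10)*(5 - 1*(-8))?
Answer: 13/20 ≈ 0.65000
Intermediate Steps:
W(Q) = 1/(2*Q)
W(10)*(5 - 1*(-8)) = ((½)/10)*(5 - 1*(-8)) = ((½)*(⅒))*(5 + 8) = (1/20)*13 = 13/20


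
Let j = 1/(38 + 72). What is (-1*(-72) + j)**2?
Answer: 62742241/12100 ≈ 5185.3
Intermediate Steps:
j = 1/110 ≈ 0.0090909
(-1*(-72) + j)**2 = (-1*(-72) + 1/110)**2 = (72 + 1/110)**2 = (7921/110)**2 = 62742241/12100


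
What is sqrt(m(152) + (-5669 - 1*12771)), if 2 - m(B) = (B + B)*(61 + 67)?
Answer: 5*I*sqrt(2294) ≈ 239.48*I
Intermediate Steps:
m(B) = 2 - 256*B (m(B) = 2 - (B + B)*(61 + 67) = 2 - 2*B*128 = 2 - 256*B)
sqrt(m(152) + (-5669 - 1*12771)) = sqrt((2 - 256*152) + (-5669 - 1*12771)) = sqrt((2 - 38912) + (-5669 - 12771)) = sqrt(-38910 - 18440) = sqrt(-57350) = 5*I*sqrt(2294)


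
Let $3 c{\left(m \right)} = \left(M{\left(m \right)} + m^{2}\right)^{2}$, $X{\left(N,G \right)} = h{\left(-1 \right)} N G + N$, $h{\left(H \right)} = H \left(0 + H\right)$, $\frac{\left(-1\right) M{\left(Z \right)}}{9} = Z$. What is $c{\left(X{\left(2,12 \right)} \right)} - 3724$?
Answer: $\frac{184192}{3} \approx 61397.0$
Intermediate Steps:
$M{\left(Z \right)} = - 9 Z$
$h{\left(H \right)} = H^{2}$ ($h{\left(H \right)} = H H = H^{2}$)
$X{\left(N,G \right)} = N + G N$ ($X{\left(N,G \right)} = \left(-1\right)^{2} N G + N = 1 N G + N = N G + N = G N + N = N + G N$)
$c{\left(m \right)} = \frac{\left(m^{2} - 9 m\right)^{2}}{3}$ ($c{\left(m \right)} = \frac{\left(- 9 m + m^{2}\right)^{2}}{3} = \frac{\left(m^{2} - 9 m\right)^{2}}{3}$)
$c{\left(X{\left(2,12 \right)} \right)} - 3724 = \frac{\left(2 \left(1 + 12\right)\right)^{2} \left(-9 + 2 \left(1 + 12\right)\right)^{2}}{3} - 3724 = \frac{\left(2 \cdot 13\right)^{2} \left(-9 + 2 \cdot 13\right)^{2}}{3} - 3724 = \frac{26^{2} \left(-9 + 26\right)^{2}}{3} - 3724 = \frac{1}{3} \cdot 676 \cdot 17^{2} - 3724 = \frac{1}{3} \cdot 676 \cdot 289 - 3724 = \frac{195364}{3} - 3724 = \frac{184192}{3}$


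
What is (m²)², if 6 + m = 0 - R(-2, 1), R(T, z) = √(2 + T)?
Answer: 1296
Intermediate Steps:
m = -6 (m = -6 + (0 - √(2 - 2)) = -6 + (0 - √0) = -6 + (0 - 1*0) = -6 + (0 + 0) = -6 + 0 = -6)
(m²)² = ((-6)²)² = 36² = 1296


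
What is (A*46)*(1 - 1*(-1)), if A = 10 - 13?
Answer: -276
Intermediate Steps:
A = -3
(A*46)*(1 - 1*(-1)) = (-3*46)*(1 - 1*(-1)) = -138*(1 + 1) = -138*2 = -276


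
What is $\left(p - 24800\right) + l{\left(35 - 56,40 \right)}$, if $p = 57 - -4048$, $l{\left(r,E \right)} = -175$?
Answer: $-20870$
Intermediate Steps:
$p = 4105$ ($p = 57 + 4048 = 4105$)
$\left(p - 24800\right) + l{\left(35 - 56,40 \right)} = \left(4105 - 24800\right) - 175 = -20695 - 175 = -20870$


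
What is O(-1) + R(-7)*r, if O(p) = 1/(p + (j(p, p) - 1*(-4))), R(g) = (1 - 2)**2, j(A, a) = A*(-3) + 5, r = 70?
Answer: 771/11 ≈ 70.091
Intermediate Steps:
j(A, a) = 5 - 3*A (j(A, a) = -3*A + 5 = 5 - 3*A)
R(g) = 1 (R(g) = (-1)**2 = 1)
O(p) = 1/(9 - 2*p) (O(p) = 1/(p + ((5 - 3*p) - 1*(-4))) = 1/(p + ((5 - 3*p) + 4)) = 1/(p + (9 - 3*p)) = 1/(9 - 2*p))
O(-1) + R(-7)*r = 1/(9 - 2*(-1)) + 1*70 = 1/(9 + 2) + 70 = 1/11 + 70 = 771/11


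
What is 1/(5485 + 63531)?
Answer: 1/69016 ≈ 1.4489e-5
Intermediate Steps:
1/(5485 + 63531) = 1/69016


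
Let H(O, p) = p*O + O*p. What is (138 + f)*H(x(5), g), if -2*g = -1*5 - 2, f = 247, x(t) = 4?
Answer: 10780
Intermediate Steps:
g = 7/2 (g = -(-1*5 - 2)/2 = -(-5 - 2)/2 = -1/2*(-7) = 7/2 ≈ 3.5000)
H(O, p) = 2*O*p (H(O, p) = O*p + O*p = 2*O*p)
(138 + f)*H(x(5), g) = (138 + 247)*(2*4*(7/2)) = 385*28 = 10780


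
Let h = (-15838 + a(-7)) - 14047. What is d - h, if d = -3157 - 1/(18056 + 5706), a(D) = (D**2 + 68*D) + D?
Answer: 645423443/23762 ≈ 27162.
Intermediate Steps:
a(D) = D**2 + 69*D
h = -30319 (h = (-15838 - 7*(69 - 7)) - 14047 = (-15838 - 7*62) - 14047 = (-15838 - 434) - 14047 = -16272 - 14047 = -30319)
d = -75016635/23762 (d = -3157 - 1/23762 = -75016635/23762 ≈ -3157.0)
d - h = -75016635/23762 - 1*(-30319) = -75016635/23762 + 30319 = 645423443/23762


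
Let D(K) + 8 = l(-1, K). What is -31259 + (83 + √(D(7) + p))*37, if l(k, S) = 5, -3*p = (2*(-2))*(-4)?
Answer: -28188 + 185*I*√3/3 ≈ -28188.0 + 106.81*I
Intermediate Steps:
p = -16/3 (p = -2*(-2)*(-4)/3 = -(-4)*(-4)/3 = -⅓*16 = -16/3 ≈ -5.3333)
D(K) = -3 (D(K) = -8 + 5 = -3)
-31259 + (83 + √(D(7) + p))*37 = -31259 + (83 + √(-3 - 16/3))*37 = -31259 + (83 + √(-25/3))*37 = -31259 + (83 + 5*I*√3/3)*37 = -31259 + (3071 + 185*I*√3/3) = -28188 + 185*I*√3/3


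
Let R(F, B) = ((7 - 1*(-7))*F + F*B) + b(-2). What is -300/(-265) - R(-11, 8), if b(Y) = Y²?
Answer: 12674/53 ≈ 239.13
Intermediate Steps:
R(F, B) = 4 + 14*F + B*F (R(F, B) = ((7 - 1*(-7))*F + F*B) + (-2)² = ((7 + 7)*F + B*F) + 4 = (14*F + B*F) + 4 = 4 + 14*F + B*F)
-300/(-265) - R(-11, 8) = -300/(-265) - (4 + 14*(-11) + 8*(-11)) = -300*(-1/265) - (4 - 154 - 88) = 60/53 - 1*(-238) = 60/53 + 238 = 12674/53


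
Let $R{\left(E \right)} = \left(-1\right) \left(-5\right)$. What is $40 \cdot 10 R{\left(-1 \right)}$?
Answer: $2000$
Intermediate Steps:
$R{\left(E \right)} = 5$
$40 \cdot 10 R{\left(-1 \right)} = 40 \cdot 10 \cdot 5 = 400 \cdot 5 = 2000$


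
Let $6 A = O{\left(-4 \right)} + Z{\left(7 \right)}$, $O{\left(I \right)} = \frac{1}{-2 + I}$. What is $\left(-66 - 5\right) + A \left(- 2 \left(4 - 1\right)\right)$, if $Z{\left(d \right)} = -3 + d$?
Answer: $- \frac{449}{6} \approx -74.833$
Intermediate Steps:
$A = \frac{23}{36}$ ($A = \frac{\frac{1}{-2 - 4} + \left(-3 + 7\right)}{6} = \frac{\frac{1}{-6} + 4}{6} = \frac{- \frac{1}{6} + 4}{6} = \frac{1}{6} \cdot \frac{23}{6} = \frac{23}{36} \approx 0.63889$)
$\left(-66 - 5\right) + A \left(- 2 \left(4 - 1\right)\right) = \left(-66 - 5\right) + \frac{23 \left(- 2 \left(4 - 1\right)\right)}{36} = \left(-66 - 5\right) + \frac{23 \left(\left(-2\right) 3\right)}{36} = -71 + \frac{23}{36} \left(-6\right) = -71 - \frac{23}{6} = - \frac{449}{6}$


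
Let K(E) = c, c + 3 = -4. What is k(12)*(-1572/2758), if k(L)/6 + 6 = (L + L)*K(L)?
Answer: 820584/1379 ≈ 595.06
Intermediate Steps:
c = -7 (c = -3 - 4 = -7)
K(E) = -7
k(L) = -36 - 84*L (k(L) = -36 + 6*((L + L)*(-7)) = -36 + 6*((2*L)*(-7)) = -36 + 6*(-14*L) = -36 - 84*L)
k(12)*(-1572/2758) = (-36 - 84*12)*(-1572/2758) = (-36 - 1008)*(-1572*1/2758) = -1044*(-786/1379) = 820584/1379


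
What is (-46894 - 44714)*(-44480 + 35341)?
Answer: 837205512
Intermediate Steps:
(-46894 - 44714)*(-44480 + 35341) = -91608*(-9139) = 837205512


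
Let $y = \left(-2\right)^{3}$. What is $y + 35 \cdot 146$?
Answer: $5102$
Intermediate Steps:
$y = -8$
$y + 35 \cdot 146 = -8 + 35 \cdot 146 = -8 + 5110 = 5102$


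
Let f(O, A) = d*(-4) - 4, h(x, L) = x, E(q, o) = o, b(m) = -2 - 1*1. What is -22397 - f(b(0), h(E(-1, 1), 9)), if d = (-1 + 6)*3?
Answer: -22333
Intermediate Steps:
b(m) = -3 (b(m) = -2 - 1 = -3)
d = 15 (d = 5*3 = 15)
f(O, A) = -64 (f(O, A) = 15*(-4) - 4 = -60 - 4 = -64)
-22397 - f(b(0), h(E(-1, 1), 9)) = -22397 - 1*(-64) = -22397 + 64 = -22333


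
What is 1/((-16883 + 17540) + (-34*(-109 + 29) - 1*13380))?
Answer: -1/10003 ≈ -9.9970e-5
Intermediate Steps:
1/((-16883 + 17540) + (-34*(-109 + 29) - 1*13380)) = 1/(657 + (-34*(-80) - 13380)) = 1/(657 + (2720 - 13380)) = 1/(657 - 10660) = 1/(-10003) = -1/10003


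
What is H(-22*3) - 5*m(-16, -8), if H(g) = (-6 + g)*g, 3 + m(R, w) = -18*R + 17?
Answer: 3242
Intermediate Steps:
m(R, w) = 14 - 18*R (m(R, w) = -3 + (-18*R + 17) = -3 + (17 - 18*R) = 14 - 18*R)
H(g) = g*(-6 + g)
H(-22*3) - 5*m(-16, -8) = (-22*3)*(-6 - 22*3) - 5*(14 - 18*(-16)) = -66*(-6 - 66) - 5*(14 + 288) = -66*(-72) - 5*302 = 4752 - 1*1510 = 4752 - 1510 = 3242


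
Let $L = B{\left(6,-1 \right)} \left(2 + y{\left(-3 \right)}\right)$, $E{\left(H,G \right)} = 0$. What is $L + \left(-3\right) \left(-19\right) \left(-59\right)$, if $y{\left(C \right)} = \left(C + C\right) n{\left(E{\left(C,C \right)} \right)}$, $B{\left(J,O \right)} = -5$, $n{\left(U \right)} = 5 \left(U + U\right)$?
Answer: $-3373$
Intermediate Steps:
$n{\left(U \right)} = 10 U$ ($n{\left(U \right)} = 5 \cdot 2 U = 10 U$)
$y{\left(C \right)} = 0$ ($y{\left(C \right)} = \left(C + C\right) 10 \cdot 0 = 2 C 0 = 0$)
$L = -10$ ($L = - 5 \left(2 + 0\right) = \left(-5\right) 2 = -10$)
$L + \left(-3\right) \left(-19\right) \left(-59\right) = -10 + \left(-3\right) \left(-19\right) \left(-59\right) = -10 + 57 \left(-59\right) = -10 - 3363 = -3373$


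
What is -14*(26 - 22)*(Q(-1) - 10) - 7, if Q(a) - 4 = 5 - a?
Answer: -7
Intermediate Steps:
Q(a) = 9 - a (Q(a) = 4 + (5 - a) = 9 - a)
-14*(26 - 22)*(Q(-1) - 10) - 7 = -14*(26 - 22)*((9 - 1*(-1)) - 10) - 7 = -56*((9 + 1) - 10) - 7 = -56*(10 - 10) - 7 = -56*0 - 7 = -14*0 - 7 = 0 - 7 = -7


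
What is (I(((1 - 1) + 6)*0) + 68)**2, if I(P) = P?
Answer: 4624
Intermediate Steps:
(I(((1 - 1) + 6)*0) + 68)**2 = (((1 - 1) + 6)*0 + 68)**2 = ((0 + 6)*0 + 68)**2 = (6*0 + 68)**2 = (0 + 68)**2 = 68**2 = 4624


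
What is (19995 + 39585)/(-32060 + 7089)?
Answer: -59580/24971 ≈ -2.3860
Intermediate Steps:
(19995 + 39585)/(-32060 + 7089) = 59580/(-24971) = 59580*(-1/24971) = -59580/24971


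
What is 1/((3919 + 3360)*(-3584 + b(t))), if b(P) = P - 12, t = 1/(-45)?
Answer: -45/1177895059 ≈ -3.8204e-8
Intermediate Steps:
t = -1/45 ≈ -0.022222
b(P) = -12 + P
1/((3919 + 3360)*(-3584 + b(t))) = 1/((3919 + 3360)*(-3584 + (-12 - 1/45))) = 1/(7279*(-3584 - 541/45)) = 1/(7279*(-161821/45)) = 1/(-1177895059/45) = -45/1177895059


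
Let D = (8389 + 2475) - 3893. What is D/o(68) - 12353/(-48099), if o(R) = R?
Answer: 336138133/3270732 ≈ 102.77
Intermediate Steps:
D = 6971 (D = 10864 - 3893 = 6971)
D/o(68) - 12353/(-48099) = 6971/68 - 12353/(-48099) = 6971*(1/68) - 12353*(-1/48099) = 6971/68 + 12353/48099 = 336138133/3270732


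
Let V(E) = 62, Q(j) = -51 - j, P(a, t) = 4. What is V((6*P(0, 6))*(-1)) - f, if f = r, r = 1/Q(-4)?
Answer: 2915/47 ≈ 62.021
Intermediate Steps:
r = -1/47 (r = 1/(-51 - 1*(-4)) = 1/(-51 + 4) = 1/(-47) = -1/47 ≈ -0.021277)
f = -1/47 ≈ -0.021277
V((6*P(0, 6))*(-1)) - f = 62 - 1*(-1/47) = 62 + 1/47 = 2915/47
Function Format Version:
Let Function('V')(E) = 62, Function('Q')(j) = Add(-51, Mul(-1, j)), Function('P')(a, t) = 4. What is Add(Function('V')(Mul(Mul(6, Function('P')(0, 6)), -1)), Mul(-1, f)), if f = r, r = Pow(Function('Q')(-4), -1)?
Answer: Rational(2915, 47) ≈ 62.021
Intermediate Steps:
r = Rational(-1, 47) (r = Pow(Add(-51, Mul(-1, -4)), -1) = Pow(Add(-51, 4), -1) = Pow(-47, -1) = Rational(-1, 47) ≈ -0.021277)
f = Rational(-1, 47) ≈ -0.021277
Add(Function('V')(Mul(Mul(6, Function('P')(0, 6)), -1)), Mul(-1, f)) = Add(62, Mul(-1, Rational(-1, 47))) = Add(62, Rational(1, 47)) = Rational(2915, 47)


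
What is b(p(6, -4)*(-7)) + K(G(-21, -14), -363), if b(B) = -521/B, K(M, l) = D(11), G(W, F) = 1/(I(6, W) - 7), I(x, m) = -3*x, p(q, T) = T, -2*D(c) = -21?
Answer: -227/28 ≈ -8.1071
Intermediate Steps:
D(c) = 21/2 (D(c) = -½*(-21) = 21/2)
G(W, F) = -1/25 (G(W, F) = 1/(-3*6 - 7) = 1/(-18 - 7) = 1/(-25) = -1/25)
K(M, l) = 21/2
b(p(6, -4)*(-7)) + K(G(-21, -14), -363) = -521/((-4*(-7))) + 21/2 = -521/28 + 21/2 = -227/28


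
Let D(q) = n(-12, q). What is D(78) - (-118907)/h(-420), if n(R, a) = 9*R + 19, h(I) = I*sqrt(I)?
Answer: -89 + 118907*I*sqrt(105)/88200 ≈ -89.0 + 13.814*I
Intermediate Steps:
h(I) = I**(3/2)
n(R, a) = 19 + 9*R
D(q) = -89 (D(q) = 19 + 9*(-12) = 19 - 108 = -89)
D(78) - (-118907)/h(-420) = -89 - (-118907)/((-420)**(3/2)) = -89 - (-118907)/((-840*I*sqrt(105))) = -89 - (-118907)*I*sqrt(105)/88200 = -89 + 118907*I*sqrt(105)/88200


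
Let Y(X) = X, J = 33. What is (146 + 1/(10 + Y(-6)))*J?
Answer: 19305/4 ≈ 4826.3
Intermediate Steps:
(146 + 1/(10 + Y(-6)))*J = (146 + 1/(10 - 6))*33 = (146 + 1/4)*33 = (146 + ¼)*33 = (585/4)*33 = 19305/4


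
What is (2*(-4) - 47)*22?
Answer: -1210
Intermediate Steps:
(2*(-4) - 47)*22 = (-8 - 47)*22 = -55*22 = -1210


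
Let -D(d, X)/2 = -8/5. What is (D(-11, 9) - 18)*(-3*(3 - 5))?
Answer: -444/5 ≈ -88.800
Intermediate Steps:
D(d, X) = 16/5 (D(d, X) = -(-16)/5 = -2*(-8/5) = 16/5)
(D(-11, 9) - 18)*(-3*(3 - 5)) = (16/5 - 18)*(-3*(3 - 5)) = -(-222)*(-2)/5 = -74/5*6 = -444/5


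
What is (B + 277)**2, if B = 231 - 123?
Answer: 148225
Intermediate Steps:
B = 108
(B + 277)**2 = (108 + 277)**2 = 385**2 = 148225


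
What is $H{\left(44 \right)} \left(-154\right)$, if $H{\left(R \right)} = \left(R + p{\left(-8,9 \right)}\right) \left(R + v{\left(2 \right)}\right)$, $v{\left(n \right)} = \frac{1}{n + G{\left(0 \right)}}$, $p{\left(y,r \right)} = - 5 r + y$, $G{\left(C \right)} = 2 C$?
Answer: $61677$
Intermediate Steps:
$p{\left(y,r \right)} = y - 5 r$
$v{\left(n \right)} = \frac{1}{n}$ ($v{\left(n \right)} = \frac{1}{n + 2 \cdot 0} = \frac{1}{n + 0} = \frac{1}{n}$)
$H{\left(R \right)} = \left(\frac{1}{2} + R\right) \left(-53 + R\right)$ ($H{\left(R \right)} = \left(R - 53\right) \left(R + \frac{1}{2}\right) = \left(R - 53\right) \left(\frac{1}{2} + R\right) = \left(-53 + R\right) \left(\frac{1}{2} + R\right) = \left(\frac{1}{2} + R\right) \left(-53 + R\right)$)
$H{\left(44 \right)} \left(-154\right) = \left(- \frac{53}{2} + 44^{2} - 2310\right) \left(-154\right) = \left(- \frac{53}{2} + 1936 - 2310\right) \left(-154\right) = \left(- \frac{801}{2}\right) \left(-154\right) = 61677$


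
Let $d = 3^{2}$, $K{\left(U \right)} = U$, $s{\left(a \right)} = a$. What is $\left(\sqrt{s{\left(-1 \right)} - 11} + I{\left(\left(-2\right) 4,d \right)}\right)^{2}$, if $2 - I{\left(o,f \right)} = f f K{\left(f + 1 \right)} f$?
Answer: $53114932 - 29152 i \sqrt{3} \approx 5.3115 \cdot 10^{7} - 50493.0 i$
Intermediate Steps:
$d = 9$
$I{\left(o,f \right)} = 2 - f^{3} \left(1 + f\right)$ ($I{\left(o,f \right)} = 2 - f f \left(f + 1\right) f = 2 - f^{2} \left(1 + f\right) f = 2 - f^{3} \left(1 + f\right)$)
$\left(\sqrt{s{\left(-1 \right)} - 11} + I{\left(\left(-2\right) 4,d \right)}\right)^{2} = \left(\sqrt{-1 - 11} - 7288\right)^{2} = \left(\sqrt{-12} - 7288\right)^{2} = \left(2 i \sqrt{3} - 7288\right)^{2} = \left(-7288 + 2 i \sqrt{3}\right)^{2}$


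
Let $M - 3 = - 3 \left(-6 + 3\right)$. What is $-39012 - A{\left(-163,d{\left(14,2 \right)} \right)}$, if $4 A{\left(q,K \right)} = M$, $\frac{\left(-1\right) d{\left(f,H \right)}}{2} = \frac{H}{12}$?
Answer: $-39015$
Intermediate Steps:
$d{\left(f,H \right)} = - \frac{H}{6}$ ($d{\left(f,H \right)} = - 2 \frac{H}{12} = - \frac{H}{6}$)
$M = 12$ ($M = 3 - 3 \left(-6 + 3\right) = 3 - -9 = 3 + 9 = 12$)
$A{\left(q,K \right)} = 3$ ($A{\left(q,K \right)} = \frac{1}{4} \cdot 12 = 3$)
$-39012 - A{\left(-163,d{\left(14,2 \right)} \right)} = -39012 - 3 = -39015$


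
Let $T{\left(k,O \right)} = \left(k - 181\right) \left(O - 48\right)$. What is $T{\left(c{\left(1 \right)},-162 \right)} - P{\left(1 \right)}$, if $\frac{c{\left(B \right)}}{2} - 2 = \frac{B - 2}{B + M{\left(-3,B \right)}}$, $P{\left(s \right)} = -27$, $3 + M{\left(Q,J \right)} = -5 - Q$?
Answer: $37092$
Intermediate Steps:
$M{\left(Q,J \right)} = -8 - Q$ ($M{\left(Q,J \right)} = -3 - \left(5 + Q\right) = -8 - Q$)
$c{\left(B \right)} = 4 + \frac{2 \left(-2 + B\right)}{-5 + B}$ ($c{\left(B \right)} = 4 + 2 \frac{B - 2}{B - 5} = 4 + 2 \frac{-2 + B}{B + \left(-8 + 3\right)} = 4 + 2 \frac{-2 + B}{B - 5} = 4 + 2 \frac{-2 + B}{-5 + B} = 4 + \frac{2 \left(-2 + B\right)}{-5 + B}$)
$T{\left(k,O \right)} = \left(-181 + k\right) \left(-48 + O\right)$
$T{\left(c{\left(1 \right)},-162 \right)} - P{\left(1 \right)} = \left(8688 - -29322 - 48 \frac{6 \left(-4 + 1\right)}{-5 + 1} - 162 \frac{6 \left(-4 + 1\right)}{-5 + 1}\right) - -27 = \left(8688 + 29322 - 48 \cdot 6 \frac{1}{-4} \left(-3\right) - 162 \cdot 6 \frac{1}{-4} \left(-3\right)\right) + 27 = \left(8688 + 29322 - 48 \cdot 6 \left(- \frac{1}{4}\right) \left(-3\right) - 162 \cdot 6 \left(- \frac{1}{4}\right) \left(-3\right)\right) + 27 = \left(8688 + 29322 - 216 - 729\right) + 27 = 37065 + 27 = 37092$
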